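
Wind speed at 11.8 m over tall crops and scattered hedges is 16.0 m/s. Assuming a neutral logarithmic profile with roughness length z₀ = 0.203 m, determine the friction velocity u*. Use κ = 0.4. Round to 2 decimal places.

Log law: V(z) = (u*/κ) · ln(z/z₀) ⇒ u* = κ · V / ln(z/z₀)
u* = 0.4 × 16.0 / ln(11.8/0.203) = 0.4 × 16.0 / 4.0626
   = 6.4000 / 4.0626 = 1.5753 m/s

u* ≈ 1.58 m/s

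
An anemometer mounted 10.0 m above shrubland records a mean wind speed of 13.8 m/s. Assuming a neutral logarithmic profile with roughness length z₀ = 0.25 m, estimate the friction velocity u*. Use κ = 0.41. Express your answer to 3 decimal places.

u* ≈ 1.534 m/s

Log law: V(z) = (u*/κ) · ln(z/z₀) ⇒ u* = κ · V / ln(z/z₀)
u* = 0.41 × 13.8 / ln(10.0/0.25) = 0.41 × 13.8 / 3.6889
   = 5.6580 / 3.6889 = 1.5338 m/s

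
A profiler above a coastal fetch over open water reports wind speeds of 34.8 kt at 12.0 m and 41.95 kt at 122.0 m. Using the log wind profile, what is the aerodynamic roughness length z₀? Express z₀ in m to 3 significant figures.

Log law: V(z) ∝ ln(z/z₀). With r = V₁/V₂ = 34.8/41.95 = 0.82956,
r · ln(z₂/z₀) = ln(z₁/z₀) ⇒ ln z₀ = (ln z₁ − r·ln z₂)/(1 − r)
ln z₀ = (2.48491 − 0.82956×4.80402) / 0.17044 = -8.8025
z₀ = exp(-8.8025) = 0.0001504 m

z₀ ≈ 0.000150 m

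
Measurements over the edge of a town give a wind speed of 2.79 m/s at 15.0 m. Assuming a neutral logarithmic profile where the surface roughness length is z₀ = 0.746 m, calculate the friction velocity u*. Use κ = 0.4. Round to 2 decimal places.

u* ≈ 0.37 m/s

Log law: V(z) = (u*/κ) · ln(z/z₀) ⇒ u* = κ · V / ln(z/z₀)
u* = 0.4 × 2.79 / ln(15.0/0.746) = 0.4 × 2.79 / 3.0011
   = 1.1160 / 3.0011 = 0.3719 m/s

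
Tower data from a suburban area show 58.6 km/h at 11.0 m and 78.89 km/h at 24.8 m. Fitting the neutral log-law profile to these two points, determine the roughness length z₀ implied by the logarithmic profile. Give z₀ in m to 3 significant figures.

z₀ ≈ 1.05 m

Log law: V(z) ∝ ln(z/z₀). With r = V₁/V₂ = 58.6/78.89 = 0.74281,
r · ln(z₂/z₀) = ln(z₁/z₀) ⇒ ln z₀ = (ln z₁ − r·ln z₂)/(1 − r)
ln z₀ = (2.39790 − 0.74281×3.21084) / 0.25719 = 0.0500
z₀ = exp(0.0500) = 1.051 m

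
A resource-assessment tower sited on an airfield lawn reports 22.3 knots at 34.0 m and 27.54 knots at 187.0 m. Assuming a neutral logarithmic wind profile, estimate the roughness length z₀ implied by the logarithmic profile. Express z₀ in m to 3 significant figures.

z₀ ≈ 0.0240 m

Log law: V(z) ∝ ln(z/z₀). With r = V₁/V₂ = 22.3/27.54 = 0.80973,
r · ln(z₂/z₀) = ln(z₁/z₀) ⇒ ln z₀ = (ln z₁ − r·ln z₂)/(1 − r)
ln z₀ = (3.52636 − 0.80973×5.23111) / 0.19027 = -3.7286
z₀ = exp(-3.7286) = 0.02403 m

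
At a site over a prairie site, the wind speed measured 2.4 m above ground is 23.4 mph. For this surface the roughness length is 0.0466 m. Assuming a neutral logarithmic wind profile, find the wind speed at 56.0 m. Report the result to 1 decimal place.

42.1 mph

Log law: V(z) ∝ ln(z/z₀), so V₂/V₁ = ln(z₂/z₀) / ln(z₁/z₀).
ln(56.0/0.0466) = 7.0915, ln(2.4/0.0466) = 3.9416
V₂ = 23.4 × 7.0915/3.9416 = 23.4 × 1.7991 = 42.0997 mph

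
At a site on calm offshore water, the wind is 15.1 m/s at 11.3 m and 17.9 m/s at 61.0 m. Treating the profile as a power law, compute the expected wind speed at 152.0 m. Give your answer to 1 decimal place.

First find α: α = ln(V₂/V₁)/ln(z₂/z₁) = ln(17.9/15.1)/ln(61.0/11.3) = 0.17011/1.68607 = 0.1009
Extrapolate from 61.0 m to 152.0 m: V₃ = 17.9 × (152.0/61.0)^0.1009 = 17.9 × 1.0965 = 19.6271 m/s

19.6 m/s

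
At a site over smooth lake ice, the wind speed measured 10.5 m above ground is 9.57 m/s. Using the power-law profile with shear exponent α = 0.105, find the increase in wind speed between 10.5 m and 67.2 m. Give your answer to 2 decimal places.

Power law: V₂ = V₁ · (z₂/z₁)^α = 9.57 × (6.4000)^0.105 = 11.6295 m/s
ΔV = 11.6295 − 9.57 = 2.0595 m/s

2.06 m/s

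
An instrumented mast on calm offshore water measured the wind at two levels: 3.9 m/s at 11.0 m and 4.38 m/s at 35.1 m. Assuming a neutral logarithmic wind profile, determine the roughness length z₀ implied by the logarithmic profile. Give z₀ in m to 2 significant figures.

z₀ ≈ 0.00089 m

Log law: V(z) ∝ ln(z/z₀). With r = V₁/V₂ = 3.9/4.38 = 0.89041,
r · ln(z₂/z₀) = ln(z₁/z₀) ⇒ ln z₀ = (ln z₁ − r·ln z₂)/(1 − r)
ln z₀ = (2.39790 − 0.89041×3.55820) / 0.10959 = -7.0296
z₀ = exp(-7.0296) = 0.0008853 m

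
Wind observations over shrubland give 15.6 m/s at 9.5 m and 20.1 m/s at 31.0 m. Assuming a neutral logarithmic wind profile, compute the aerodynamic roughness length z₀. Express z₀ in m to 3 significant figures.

Log law: V(z) ∝ ln(z/z₀). With r = V₁/V₂ = 15.6/20.1 = 0.77612,
r · ln(z₂/z₀) = ln(z₁/z₀) ⇒ ln z₀ = (ln z₁ − r·ln z₂)/(1 − r)
ln z₀ = (2.25129 − 0.77612×3.43399) / 0.22388 = -1.8487
z₀ = exp(-1.8487) = 0.1574 m

z₀ ≈ 0.157 m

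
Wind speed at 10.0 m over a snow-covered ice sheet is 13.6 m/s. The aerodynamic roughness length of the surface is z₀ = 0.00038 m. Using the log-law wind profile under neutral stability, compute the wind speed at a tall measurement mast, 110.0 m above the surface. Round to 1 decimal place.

16.8 m/s

Log law: V(z) ∝ ln(z/z₀), so V₂/V₁ = ln(z₂/z₀) / ln(z₁/z₀).
ln(110.0/0.00038) = 12.5758, ln(10.0/0.00038) = 10.1779
V₂ = 13.6 × 12.5758/10.1779 = 13.6 × 1.2356 = 16.8041 m/s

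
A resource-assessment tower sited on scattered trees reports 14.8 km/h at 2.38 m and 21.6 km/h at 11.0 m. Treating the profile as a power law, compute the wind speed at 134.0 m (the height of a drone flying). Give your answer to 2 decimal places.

40.05 km/h

First find α: α = ln(V₂/V₁)/ln(z₂/z₁) = ln(21.6/14.8)/ln(11.0/2.38) = 0.37807/1.53079 = 0.2470
Extrapolate from 11.0 m to 134.0 m: V₃ = 21.6 × (134.0/11.0)^0.2470 = 21.6 × 1.8541 = 40.0494 km/h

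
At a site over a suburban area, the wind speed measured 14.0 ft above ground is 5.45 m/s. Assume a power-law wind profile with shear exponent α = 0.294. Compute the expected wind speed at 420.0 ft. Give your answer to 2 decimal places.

Power-law profile: V₂ = V₁ · (z₂/z₁)^α
V₂ = 5.45 × (420.0/14.0)^0.294 = 5.45 × (30.0000)^0.294
    = 5.45 × 2.7182 = 14.8139 m/s

14.81 m/s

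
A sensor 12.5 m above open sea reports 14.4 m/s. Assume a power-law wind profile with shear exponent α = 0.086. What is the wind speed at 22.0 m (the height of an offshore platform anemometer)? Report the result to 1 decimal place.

15.1 m/s

Power-law profile: V₂ = V₁ · (z₂/z₁)^α
V₂ = 14.4 × (22.0/12.5)^0.086 = 14.4 × (1.7600)^0.086
    = 14.4 × 1.0498 = 15.1174 m/s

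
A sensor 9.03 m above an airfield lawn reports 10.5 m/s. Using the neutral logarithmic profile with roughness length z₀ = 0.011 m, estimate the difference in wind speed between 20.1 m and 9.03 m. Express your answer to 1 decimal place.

1.3 m/s

Log law: V₂ = V₁ · ln(z₂/z₀)/ln(z₁/z₀) = 10.5 × 7.5106/6.7104 = 11.7520 m/s
ΔV = 11.7520 − 10.5 = 1.2520 m/s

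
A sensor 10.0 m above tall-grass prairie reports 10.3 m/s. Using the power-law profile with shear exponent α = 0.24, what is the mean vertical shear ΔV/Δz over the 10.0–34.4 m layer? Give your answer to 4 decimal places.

0.1457 m/s/m

Power law: V₂ = V₁ · (z₂/z₁)^α = 10.3 × (3.4400)^0.24 = 13.8552 m/s
ΔV/Δz = (13.8552 − 10.3)/(34.4 − 10.0) = 3.5552/24.4000 = 0.14570 m/s/m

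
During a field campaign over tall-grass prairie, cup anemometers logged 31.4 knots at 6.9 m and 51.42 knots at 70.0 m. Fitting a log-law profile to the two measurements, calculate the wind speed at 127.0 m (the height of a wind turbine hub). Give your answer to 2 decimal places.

56.57 knots

Log law: V ∝ ln(z/z₀). From the pair, with r = V₁/V₂ = 0.61066,
ln z₀ = (ln z₁ − r·ln z₂)/(1 − r) = (1.9315 − 0.61066×4.2485)/0.38934 = -1.7025 → z₀ = 0.1822 m
V₃ = V₁ · ln(z₃/z₀)/ln(z₁/z₀) = 31.4 × 6.5467/3.6340 = 56.5671 knots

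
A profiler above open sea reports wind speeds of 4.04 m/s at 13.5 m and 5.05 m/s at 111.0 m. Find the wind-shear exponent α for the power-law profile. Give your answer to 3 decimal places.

Power law: V₂/V₁ = (z₂/z₁)^α ⇒ α = ln(V₂/V₁) / ln(z₂/z₁)
α = ln(5.05/4.04) / ln(111.0/13.5) = ln(1.2500) / ln(8.2222)
  = 0.22314 / 2.10684 = 0.10591

α ≈ 0.106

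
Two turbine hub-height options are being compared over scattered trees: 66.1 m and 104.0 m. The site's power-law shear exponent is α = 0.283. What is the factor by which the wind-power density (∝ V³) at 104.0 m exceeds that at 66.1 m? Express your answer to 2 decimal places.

Speed ratio: V_B/V_A = (z_B/z_A)^α = (104.0/66.1)^0.283 = (1.5734)^0.283 = 1.13685
Power-density ratio: P_B/P_A = (V_B/V_A)³ = (1.13685)³ = 1.46930

1.47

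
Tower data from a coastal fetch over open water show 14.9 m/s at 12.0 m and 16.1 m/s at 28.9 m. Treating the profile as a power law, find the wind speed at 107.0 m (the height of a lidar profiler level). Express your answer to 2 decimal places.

18.07 m/s

First find α: α = ln(V₂/V₁)/ln(z₂/z₁) = ln(16.1/14.9)/ln(28.9/12.0) = 0.07746/0.87893 = 0.0881
Extrapolate from 28.9 m to 107.0 m: V₃ = 16.1 × (107.0/28.9)^0.0881 = 16.1 × 1.1223 = 18.0686 m/s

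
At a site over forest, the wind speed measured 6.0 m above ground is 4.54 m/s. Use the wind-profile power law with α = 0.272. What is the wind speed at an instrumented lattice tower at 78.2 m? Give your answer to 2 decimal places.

Power-law profile: V₂ = V₁ · (z₂/z₁)^α
V₂ = 4.54 × (78.2/6.0)^0.272 = 4.54 × (13.0333)^0.272
    = 4.54 × 2.0105 = 9.1275 m/s

9.13 m/s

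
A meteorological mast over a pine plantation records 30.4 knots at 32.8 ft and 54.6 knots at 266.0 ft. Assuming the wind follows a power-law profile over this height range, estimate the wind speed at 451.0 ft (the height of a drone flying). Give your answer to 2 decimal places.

First find α: α = ln(V₂/V₁)/ln(z₂/z₁) = ln(54.6/30.4)/ln(266.0/32.8) = 0.58559/2.09307 = 0.2798
Extrapolate from 266.0 ft to 451.0 ft: V₃ = 54.6 × (451.0/266.0)^0.2798 = 54.6 × 1.1592 = 63.2913 knots

63.29 knots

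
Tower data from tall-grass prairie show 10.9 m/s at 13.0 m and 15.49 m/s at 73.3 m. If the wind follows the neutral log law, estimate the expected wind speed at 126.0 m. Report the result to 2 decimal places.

Log law: V ∝ ln(z/z₀). From the pair, with r = V₁/V₂ = 0.70368,
ln z₀ = (ln z₁ − r·ln z₂)/(1 − r) = (2.5649 − 0.70368×4.2946)/0.29632 = -1.5424 → z₀ = 0.2139 m
V₃ = V₁ · ln(z₃/z₀)/ln(z₁/z₀) = 10.9 × 6.3787/4.1074 = 16.9276 m/s

16.93 m/s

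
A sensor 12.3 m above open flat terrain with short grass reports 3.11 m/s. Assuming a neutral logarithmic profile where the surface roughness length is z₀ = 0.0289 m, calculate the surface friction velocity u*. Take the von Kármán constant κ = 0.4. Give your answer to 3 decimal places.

Log law: V(z) = (u*/κ) · ln(z/z₀) ⇒ u* = κ · V / ln(z/z₀)
u* = 0.4 × 3.11 / ln(12.3/0.0289) = 0.4 × 3.11 / 6.0535
   = 1.2440 / 6.0535 = 0.2055 m/s

u* ≈ 0.206 m/s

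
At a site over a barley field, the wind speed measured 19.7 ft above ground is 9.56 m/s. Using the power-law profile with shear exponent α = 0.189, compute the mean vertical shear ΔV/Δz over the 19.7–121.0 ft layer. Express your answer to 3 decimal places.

Power law: V₂ = V₁ · (z₂/z₁)^α = 9.56 × (6.1421)^0.189 = 13.4726 m/s
ΔV/Δz = (13.4726 − 9.56)/(121.0 − 19.7) = 3.9126/101.3000 = 0.03862 m/s/ft

0.039 m/s/ft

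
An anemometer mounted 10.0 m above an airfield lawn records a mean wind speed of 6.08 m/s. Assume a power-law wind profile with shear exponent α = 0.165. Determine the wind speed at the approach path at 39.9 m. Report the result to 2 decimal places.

7.64 m/s

Power-law profile: V₂ = V₁ · (z₂/z₁)^α
V₂ = 6.08 × (39.9/10.0)^0.165 = 6.08 × (3.9900)^0.165
    = 6.08 × 1.2565 = 7.6395 m/s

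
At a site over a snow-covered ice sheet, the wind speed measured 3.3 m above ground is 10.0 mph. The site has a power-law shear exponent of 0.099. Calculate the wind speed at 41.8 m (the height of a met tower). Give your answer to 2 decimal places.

12.86 mph

Power-law profile: V₂ = V₁ · (z₂/z₁)^α
V₂ = 10.0 × (41.8/3.3)^0.099 = 10.0 × (12.6667)^0.099
    = 10.0 × 1.2858 = 12.8577 mph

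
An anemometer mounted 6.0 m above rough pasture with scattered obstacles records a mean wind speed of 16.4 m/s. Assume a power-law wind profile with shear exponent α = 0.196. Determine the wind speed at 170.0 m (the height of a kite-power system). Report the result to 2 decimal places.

31.59 m/s

Power-law profile: V₂ = V₁ · (z₂/z₁)^α
V₂ = 16.4 × (170.0/6.0)^0.196 = 16.4 × (28.3333)^0.196
    = 16.4 × 1.9260 = 31.5860 m/s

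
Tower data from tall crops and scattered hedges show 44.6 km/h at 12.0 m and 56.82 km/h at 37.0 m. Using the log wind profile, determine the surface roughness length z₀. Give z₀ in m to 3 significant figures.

Log law: V(z) ∝ ln(z/z₀). With r = V₁/V₂ = 44.6/56.82 = 0.78493,
r · ln(z₂/z₀) = ln(z₁/z₀) ⇒ ln z₀ = (ln z₁ − r·ln z₂)/(1 − r)
ln z₀ = (2.48491 − 0.78493×3.61092) / 0.21507 = -1.6248
z₀ = exp(-1.6248) = 0.1970 m

z₀ ≈ 0.197 m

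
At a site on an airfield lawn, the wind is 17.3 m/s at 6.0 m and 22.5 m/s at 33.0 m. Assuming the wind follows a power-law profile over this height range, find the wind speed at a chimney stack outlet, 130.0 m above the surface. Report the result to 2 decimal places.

First find α: α = ln(V₂/V₁)/ln(z₂/z₁) = ln(22.5/17.3)/ln(33.0/6.0) = 0.26281/1.70475 = 0.1542
Extrapolate from 33.0 m to 130.0 m: V₃ = 22.5 × (130.0/33.0)^0.1542 = 22.5 × 1.2354 = 27.7956 m/s

27.80 m/s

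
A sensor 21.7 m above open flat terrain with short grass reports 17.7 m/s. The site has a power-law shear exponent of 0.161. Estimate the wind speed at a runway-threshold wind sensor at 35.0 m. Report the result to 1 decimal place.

19.1 m/s

Power-law profile: V₂ = V₁ · (z₂/z₁)^α
V₂ = 17.7 × (35.0/21.7)^0.161 = 17.7 × (1.6129)^0.161
    = 17.7 × 1.0800 = 19.1161 m/s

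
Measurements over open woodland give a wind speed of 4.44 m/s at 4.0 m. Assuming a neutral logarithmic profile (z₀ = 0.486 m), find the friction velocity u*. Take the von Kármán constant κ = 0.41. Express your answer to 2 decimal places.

Log law: V(z) = (u*/κ) · ln(z/z₀) ⇒ u* = κ · V / ln(z/z₀)
u* = 0.41 × 4.44 / ln(4.0/0.486) = 0.41 × 4.44 / 2.1078
   = 1.8204 / 2.1078 = 0.8636 m/s

u* ≈ 0.86 m/s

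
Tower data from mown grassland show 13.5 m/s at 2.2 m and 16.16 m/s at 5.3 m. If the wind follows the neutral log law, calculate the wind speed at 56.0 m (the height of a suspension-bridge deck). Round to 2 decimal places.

23.29 m/s

Log law: V ∝ ln(z/z₀). From the pair, with r = V₁/V₂ = 0.83540,
ln z₀ = (ln z₁ − r·ln z₂)/(1 − r) = (0.7885 − 0.83540×1.6677)/0.16460 = -3.6739 → z₀ = 0.02538 m
V₃ = V₁ · ln(z₃/z₀)/ln(z₁/z₀) = 13.5 × 7.6993/4.4624 = 23.2926 m/s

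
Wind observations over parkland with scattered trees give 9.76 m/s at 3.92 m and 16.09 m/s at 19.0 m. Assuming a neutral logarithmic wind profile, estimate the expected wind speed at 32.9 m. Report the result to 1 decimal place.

18.3 m/s

Log law: V ∝ ln(z/z₀). From the pair, with r = V₁/V₂ = 0.60659,
ln z₀ = (ln z₁ − r·ln z₂)/(1 − r) = (1.3661 − 0.60659×2.9444)/0.39341 = -1.0675 → z₀ = 0.3439 m
V₃ = V₁ · ln(z₃/z₀)/ln(z₁/z₀) = 9.76 × 4.5610/2.4336 = 18.2919 m/s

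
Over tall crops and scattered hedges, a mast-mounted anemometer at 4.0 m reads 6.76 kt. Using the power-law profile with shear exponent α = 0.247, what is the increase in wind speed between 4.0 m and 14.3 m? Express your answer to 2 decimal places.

Power law: V₂ = V₁ · (z₂/z₁)^α = 6.76 × (3.5750)^0.247 = 9.2599 kt
ΔV = 9.2599 − 6.76 = 2.4999 kt

2.50 kt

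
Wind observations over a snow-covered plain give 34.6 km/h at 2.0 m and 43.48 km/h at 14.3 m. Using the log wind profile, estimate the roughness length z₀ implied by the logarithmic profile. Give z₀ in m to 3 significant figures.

Log law: V(z) ∝ ln(z/z₀). With r = V₁/V₂ = 34.6/43.48 = 0.79577,
r · ln(z₂/z₀) = ln(z₁/z₀) ⇒ ln z₀ = (ln z₁ − r·ln z₂)/(1 − r)
ln z₀ = (0.69315 − 0.79577×2.66026) / 0.20423 = -6.9715
z₀ = exp(-6.9715) = 0.0009382 m

z₀ ≈ 0.000938 m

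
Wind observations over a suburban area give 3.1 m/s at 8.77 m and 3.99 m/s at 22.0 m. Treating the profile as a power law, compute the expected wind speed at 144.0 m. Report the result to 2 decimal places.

First find α: α = ln(V₂/V₁)/ln(z₂/z₁) = ln(3.99/3.1)/ln(22.0/8.77) = 0.25239/0.91971 = 0.2744
Extrapolate from 22.0 m to 144.0 m: V₃ = 3.99 × (144.0/22.0)^0.2744 = 3.99 × 1.6746 = 6.6817 m/s

6.68 m/s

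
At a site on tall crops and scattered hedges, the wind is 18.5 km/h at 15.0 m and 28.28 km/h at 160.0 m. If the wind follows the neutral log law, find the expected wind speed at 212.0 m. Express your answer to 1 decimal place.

Log law: V ∝ ln(z/z₀). From the pair, with r = V₁/V₂ = 0.65417,
ln z₀ = (ln z₁ − r·ln z₂)/(1 − r) = (2.7081 − 0.65417×5.0752)/0.34583 = -1.7696 → z₀ = 0.1704 m
V₃ = V₁ · ln(z₃/z₀)/ln(z₁/z₀) = 18.5 × 7.1262/4.4777 = 29.4427 km/h

29.4 km/h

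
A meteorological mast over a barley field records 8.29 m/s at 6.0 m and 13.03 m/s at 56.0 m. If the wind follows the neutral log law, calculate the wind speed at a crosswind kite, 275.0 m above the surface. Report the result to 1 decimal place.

Log law: V ∝ ln(z/z₀). From the pair, with r = V₁/V₂ = 0.63622,
ln z₀ = (ln z₁ − r·ln z₂)/(1 − r) = (1.7918 − 0.63622×4.0254)/0.36378 = -2.1147 → z₀ = 0.1207 m
V₃ = V₁ · ln(z₃/z₀)/ln(z₁/z₀) = 8.29 × 7.7314/3.9064 = 16.4072 m/s

16.4 m/s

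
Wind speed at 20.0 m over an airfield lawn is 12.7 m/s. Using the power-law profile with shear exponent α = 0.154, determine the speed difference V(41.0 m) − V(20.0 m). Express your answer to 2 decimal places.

Power law: V₂ = V₁ · (z₂/z₁)^α = 12.7 × (2.0500)^0.154 = 14.1845 m/s
ΔV = 14.1845 − 12.7 = 1.4845 m/s

1.48 m/s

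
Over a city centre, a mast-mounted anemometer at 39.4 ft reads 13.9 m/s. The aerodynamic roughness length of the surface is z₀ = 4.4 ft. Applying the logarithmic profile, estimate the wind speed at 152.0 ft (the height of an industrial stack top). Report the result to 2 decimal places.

22.46 m/s

Log law: V(z) ∝ ln(z/z₀), so V₂/V₁ = ln(z₂/z₀) / ln(z₁/z₀).
ln(152.0/4.4) = 3.5423, ln(39.4/4.4) = 2.1922
V₂ = 13.9 × 3.5423/2.1922 = 13.9 × 1.6159 = 22.4608 m/s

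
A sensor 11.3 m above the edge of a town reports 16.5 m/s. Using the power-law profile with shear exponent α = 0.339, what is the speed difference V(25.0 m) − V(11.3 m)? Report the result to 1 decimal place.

5.1 m/s

Power law: V₂ = V₁ · (z₂/z₁)^α = 16.5 × (2.2124)^0.339 = 21.5969 m/s
ΔV = 21.5969 − 16.5 = 5.0969 m/s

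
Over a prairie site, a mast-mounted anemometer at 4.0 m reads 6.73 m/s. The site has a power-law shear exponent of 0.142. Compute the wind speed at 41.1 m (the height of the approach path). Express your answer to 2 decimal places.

Power-law profile: V₂ = V₁ · (z₂/z₁)^α
V₂ = 6.73 × (41.1/4.0)^0.142 = 6.73 × (10.2750)^0.142
    = 6.73 × 1.3921 = 9.3689 m/s

9.37 m/s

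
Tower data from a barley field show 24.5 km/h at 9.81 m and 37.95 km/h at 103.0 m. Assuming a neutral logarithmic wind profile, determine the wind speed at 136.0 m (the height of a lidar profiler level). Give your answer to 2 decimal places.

Log law: V ∝ ln(z/z₀). From the pair, with r = V₁/V₂ = 0.64559,
ln z₀ = (ln z₁ − r·ln z₂)/(1 − r) = (2.2834 − 0.64559×4.6347)/0.35441 = -1.9997 → z₀ = 0.1354 m
V₃ = V₁ · ln(z₃/z₀)/ln(z₁/z₀) = 24.5 × 6.9123/4.2831 = 39.5398 km/h

39.54 km/h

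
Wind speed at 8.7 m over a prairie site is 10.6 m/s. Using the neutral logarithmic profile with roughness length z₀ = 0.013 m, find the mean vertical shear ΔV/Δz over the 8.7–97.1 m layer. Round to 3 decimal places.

0.044 m/s/m

Log law: V₂ = V₁ · ln(z₂/z₀)/ln(z₁/z₀) = 10.6 × 8.9185/6.5061 = 14.5304 m/s
ΔV/Δz = (14.5304 − 10.6)/(97.1 − 8.7) = 3.9304/88.4000 = 0.04446 m/s/m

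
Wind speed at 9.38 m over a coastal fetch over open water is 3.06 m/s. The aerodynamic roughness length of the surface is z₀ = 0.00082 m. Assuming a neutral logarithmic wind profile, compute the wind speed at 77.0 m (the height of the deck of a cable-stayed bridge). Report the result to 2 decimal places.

3.75 m/s

Log law: V(z) ∝ ln(z/z₀), so V₂/V₁ = ln(z₂/z₀) / ln(z₁/z₀).
ln(77.0/0.00082) = 11.4500, ln(9.38/0.00082) = 9.3448
V₂ = 3.06 × 11.4500/9.3448 = 3.06 × 1.2253 = 3.7494 m/s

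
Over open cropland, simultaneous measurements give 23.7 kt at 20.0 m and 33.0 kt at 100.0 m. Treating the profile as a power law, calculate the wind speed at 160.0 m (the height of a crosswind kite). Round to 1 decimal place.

36.3 kt

First find α: α = ln(V₂/V₁)/ln(z₂/z₁) = ln(33.0/23.7)/ln(100.0/20.0) = 0.33103/1.60944 = 0.2057
Extrapolate from 100.0 m to 160.0 m: V₃ = 33.0 × (160.0/100.0)^0.2057 = 33.0 × 1.1015 = 36.3494 kt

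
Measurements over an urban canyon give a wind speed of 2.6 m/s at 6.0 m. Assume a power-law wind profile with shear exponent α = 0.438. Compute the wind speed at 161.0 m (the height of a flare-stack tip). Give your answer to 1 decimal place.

11.0 m/s

Power-law profile: V₂ = V₁ · (z₂/z₁)^α
V₂ = 2.6 × (161.0/6.0)^0.438 = 2.6 × (26.8333)^0.438
    = 2.6 × 4.2243 = 10.9833 m/s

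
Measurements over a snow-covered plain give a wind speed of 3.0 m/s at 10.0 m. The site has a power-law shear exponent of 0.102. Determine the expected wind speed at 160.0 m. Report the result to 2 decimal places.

3.98 m/s

Power-law profile: V₂ = V₁ · (z₂/z₁)^α
V₂ = 3.0 × (160.0/10.0)^0.102 = 3.0 × (16.0000)^0.102
    = 3.0 × 1.3268 = 3.9805 m/s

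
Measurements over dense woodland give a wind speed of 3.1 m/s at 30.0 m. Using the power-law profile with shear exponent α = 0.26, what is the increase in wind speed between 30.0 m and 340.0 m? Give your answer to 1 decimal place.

2.7 m/s

Power law: V₂ = V₁ · (z₂/z₁)^α = 3.1 × (11.3333)^0.26 = 5.8277 m/s
ΔV = 5.8277 − 3.1 = 2.7277 m/s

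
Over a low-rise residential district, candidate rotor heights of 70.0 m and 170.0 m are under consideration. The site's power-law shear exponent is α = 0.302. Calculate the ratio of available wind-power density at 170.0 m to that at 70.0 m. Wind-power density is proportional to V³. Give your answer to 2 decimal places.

2.23

Speed ratio: V_B/V_A = (z_B/z_A)^α = (170.0/70.0)^0.302 = (2.4286)^0.302 = 1.30730
Power-density ratio: P_B/P_A = (V_B/V_A)³ = (1.30730)³ = 2.23423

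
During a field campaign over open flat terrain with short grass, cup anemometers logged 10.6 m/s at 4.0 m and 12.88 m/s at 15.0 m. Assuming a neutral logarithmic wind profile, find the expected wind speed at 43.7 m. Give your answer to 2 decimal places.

14.72 m/s

Log law: V ∝ ln(z/z₀). From the pair, with r = V₁/V₂ = 0.82298,
ln z₀ = (ln z₁ − r·ln z₂)/(1 − r) = (1.3863 − 0.82298×2.7081)/0.17702 = -4.7587 → z₀ = 0.008577 m
V₃ = V₁ · ln(z₃/z₀)/ln(z₁/z₀) = 10.6 × 8.5361/6.1450 = 14.7245 m/s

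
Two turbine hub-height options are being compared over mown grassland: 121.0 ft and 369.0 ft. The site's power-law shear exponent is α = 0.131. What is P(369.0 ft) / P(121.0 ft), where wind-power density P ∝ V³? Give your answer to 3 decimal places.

Speed ratio: V_B/V_A = (z_B/z_A)^α = (369.0/121.0)^0.131 = (3.0496)^0.131 = 1.15727
Power-density ratio: P_B/P_A = (V_B/V_A)³ = (1.15727)³ = 1.54991

1.550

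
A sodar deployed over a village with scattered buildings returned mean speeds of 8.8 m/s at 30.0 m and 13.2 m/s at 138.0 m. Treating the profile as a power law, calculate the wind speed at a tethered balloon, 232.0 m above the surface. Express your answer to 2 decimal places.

First find α: α = ln(V₂/V₁)/ln(z₂/z₁) = ln(13.2/8.8)/ln(138.0/30.0) = 0.40547/1.52606 = 0.2657
Extrapolate from 138.0 m to 232.0 m: V₃ = 13.2 × (232.0/138.0)^0.2657 = 13.2 × 1.1480 = 15.1536 m/s

15.15 m/s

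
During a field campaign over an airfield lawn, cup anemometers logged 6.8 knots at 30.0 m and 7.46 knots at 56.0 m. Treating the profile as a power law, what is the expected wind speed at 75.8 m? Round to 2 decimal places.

First find α: α = ln(V₂/V₁)/ln(z₂/z₁) = ln(7.46/6.8)/ln(56.0/30.0) = 0.09263/0.62415 = 0.1484
Extrapolate from 56.0 m to 75.8 m: V₃ = 7.46 × (75.8/56.0)^0.1484 = 7.46 × 1.0460 = 7.8028 knots

7.80 knots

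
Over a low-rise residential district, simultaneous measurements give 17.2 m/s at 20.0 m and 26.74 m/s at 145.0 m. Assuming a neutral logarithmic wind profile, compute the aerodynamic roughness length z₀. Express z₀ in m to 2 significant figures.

Log law: V(z) ∝ ln(z/z₀). With r = V₁/V₂ = 17.2/26.74 = 0.64323,
r · ln(z₂/z₀) = ln(z₁/z₀) ⇒ ln z₀ = (ln z₁ − r·ln z₂)/(1 − r)
ln z₀ = (2.99573 − 0.64323×4.97673) / 0.35677 = -0.5759
z₀ = exp(-0.5759) = 0.5622 m

z₀ ≈ 0.56 m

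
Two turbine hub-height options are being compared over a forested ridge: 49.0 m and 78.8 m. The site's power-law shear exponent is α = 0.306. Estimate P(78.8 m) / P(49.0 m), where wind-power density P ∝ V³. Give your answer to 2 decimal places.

Speed ratio: V_B/V_A = (z_B/z_A)^α = (78.8/49.0)^0.306 = (1.6082)^0.306 = 1.15648
Power-density ratio: P_B/P_A = (V_B/V_A)³ = (1.15648)³ = 1.54672

1.55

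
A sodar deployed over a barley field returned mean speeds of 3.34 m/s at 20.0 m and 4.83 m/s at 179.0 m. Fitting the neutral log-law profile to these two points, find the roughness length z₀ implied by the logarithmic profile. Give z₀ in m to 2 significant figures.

z₀ ≈ 0.15 m

Log law: V(z) ∝ ln(z/z₀). With r = V₁/V₂ = 3.34/4.83 = 0.69151,
r · ln(z₂/z₀) = ln(z₁/z₀) ⇒ ln z₀ = (ln z₁ − r·ln z₂)/(1 − r)
ln z₀ = (2.99573 − 0.69151×5.18739) / 0.30849 = -1.9171
z₀ = exp(-1.9171) = 0.1470 m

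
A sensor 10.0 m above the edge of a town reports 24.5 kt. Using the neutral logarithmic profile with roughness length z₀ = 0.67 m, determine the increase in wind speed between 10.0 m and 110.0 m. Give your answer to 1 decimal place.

21.7 kt

Log law: V₂ = V₁ · ln(z₂/z₀)/ln(z₁/z₀) = 24.5 × 5.1010/2.7031 = 46.2340 kt
ΔV = 46.2340 − 24.5 = 21.7340 kt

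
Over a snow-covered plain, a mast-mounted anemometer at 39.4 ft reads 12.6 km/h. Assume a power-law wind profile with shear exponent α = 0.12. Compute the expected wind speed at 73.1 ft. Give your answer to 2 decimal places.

13.57 km/h

Power-law profile: V₂ = V₁ · (z₂/z₁)^α
V₂ = 12.6 × (73.1/39.4)^0.12 = 12.6 × (1.8553)^0.12
    = 12.6 × 1.0770 = 13.5700 km/h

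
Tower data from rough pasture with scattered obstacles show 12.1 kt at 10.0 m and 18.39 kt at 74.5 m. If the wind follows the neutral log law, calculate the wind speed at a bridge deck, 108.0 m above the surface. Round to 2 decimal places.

Log law: V ∝ ln(z/z₀). From the pair, with r = V₁/V₂ = 0.65797,
ln z₀ = (ln z₁ − r·ln z₂)/(1 − r) = (2.3026 − 0.65797×4.3108)/0.34203 = -1.5606 → z₀ = 0.2100 m
V₃ = V₁ · ln(z₃/z₀)/ln(z₁/z₀) = 12.1 × 6.2427/3.8632 = 19.5531 kt

19.55 kt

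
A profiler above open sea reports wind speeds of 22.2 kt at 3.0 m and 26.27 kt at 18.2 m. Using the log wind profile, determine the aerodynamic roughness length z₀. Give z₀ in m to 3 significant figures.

Log law: V(z) ∝ ln(z/z₀). With r = V₁/V₂ = 22.2/26.27 = 0.84507,
r · ln(z₂/z₀) = ln(z₁/z₀) ⇒ ln z₀ = (ln z₁ − r·ln z₂)/(1 − r)
ln z₀ = (1.09861 − 0.84507×2.90142) / 0.15493 = -8.7349
z₀ = exp(-8.7349) = 0.0001609 m

z₀ ≈ 0.000161 m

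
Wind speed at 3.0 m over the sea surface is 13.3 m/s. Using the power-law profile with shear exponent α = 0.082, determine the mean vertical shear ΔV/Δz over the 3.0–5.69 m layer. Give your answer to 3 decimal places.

Power law: V₂ = V₁ · (z₂/z₁)^α = 13.3 × (1.8967)^0.082 = 14.0167 m/s
ΔV/Δz = (14.0167 − 13.3)/(5.69 − 3.0) = 0.7167/2.6900 = 0.26644 m/s/m

0.266 m/s/m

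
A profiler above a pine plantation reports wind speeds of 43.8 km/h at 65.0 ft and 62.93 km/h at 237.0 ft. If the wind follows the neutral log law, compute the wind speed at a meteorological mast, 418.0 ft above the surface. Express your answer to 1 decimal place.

71.3 km/h

Log law: V ∝ ln(z/z₀). From the pair, with r = V₁/V₂ = 0.69601,
ln z₀ = (ln z₁ − r·ln z₂)/(1 − r) = (4.1744 − 0.69601×5.4681)/0.30399 = 1.2124 → z₀ = 3.362 ft
V₃ = V₁ · ln(z₃/z₀)/ln(z₁/z₀) = 43.8 × 4.8231/2.9620 = 71.3207 km/h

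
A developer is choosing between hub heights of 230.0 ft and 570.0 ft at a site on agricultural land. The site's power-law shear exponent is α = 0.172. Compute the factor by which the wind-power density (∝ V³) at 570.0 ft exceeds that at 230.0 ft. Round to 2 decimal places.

1.60

Speed ratio: V_B/V_A = (z_B/z_A)^α = (570.0/230.0)^0.172 = (2.4783)^0.172 = 1.16894
Power-density ratio: P_B/P_A = (V_B/V_A)³ = (1.16894)³ = 1.59728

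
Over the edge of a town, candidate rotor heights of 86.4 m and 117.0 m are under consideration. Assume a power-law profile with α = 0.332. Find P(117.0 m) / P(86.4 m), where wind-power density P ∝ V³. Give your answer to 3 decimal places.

Speed ratio: V_B/V_A = (z_B/z_A)^α = (117.0/86.4)^0.332 = (1.3542)^0.332 = 1.10590
Power-density ratio: P_B/P_A = (V_B/V_A)³ = (1.10590)³ = 1.35253

1.353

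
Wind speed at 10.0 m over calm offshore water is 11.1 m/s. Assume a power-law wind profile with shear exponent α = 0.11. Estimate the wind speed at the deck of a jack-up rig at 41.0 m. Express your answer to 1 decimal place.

13.0 m/s

Power-law profile: V₂ = V₁ · (z₂/z₁)^α
V₂ = 11.1 × (41.0/10.0)^0.11 = 11.1 × (4.1000)^0.11
    = 11.1 × 1.1679 = 12.9637 m/s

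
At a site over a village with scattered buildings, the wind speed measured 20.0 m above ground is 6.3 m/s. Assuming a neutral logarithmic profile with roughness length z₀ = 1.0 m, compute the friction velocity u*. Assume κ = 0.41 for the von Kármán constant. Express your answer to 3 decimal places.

Log law: V(z) = (u*/κ) · ln(z/z₀) ⇒ u* = κ · V / ln(z/z₀)
u* = 0.41 × 6.3 / ln(20.0/1.0) = 0.41 × 6.3 / 2.9957
   = 2.5830 / 2.9957 = 0.8622 m/s

u* ≈ 0.862 m/s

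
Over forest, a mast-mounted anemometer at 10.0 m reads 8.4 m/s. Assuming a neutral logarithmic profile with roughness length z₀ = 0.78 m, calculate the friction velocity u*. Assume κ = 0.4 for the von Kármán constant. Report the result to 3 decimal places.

Log law: V(z) = (u*/κ) · ln(z/z₀) ⇒ u* = κ · V / ln(z/z₀)
u* = 0.4 × 8.4 / ln(10.0/0.78) = 0.4 × 8.4 / 2.5510
   = 3.3600 / 2.5510 = 1.3171 m/s

u* ≈ 1.317 m/s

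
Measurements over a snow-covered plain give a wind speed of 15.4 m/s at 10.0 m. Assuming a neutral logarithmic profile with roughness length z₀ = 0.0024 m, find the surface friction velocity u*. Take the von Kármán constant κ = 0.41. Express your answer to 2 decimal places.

u* ≈ 0.76 m/s

Log law: V(z) = (u*/κ) · ln(z/z₀) ⇒ u* = κ · V / ln(z/z₀)
u* = 0.41 × 15.4 / ln(10.0/0.0024) = 0.41 × 15.4 / 8.3349
   = 6.3140 / 8.3349 = 0.7575 m/s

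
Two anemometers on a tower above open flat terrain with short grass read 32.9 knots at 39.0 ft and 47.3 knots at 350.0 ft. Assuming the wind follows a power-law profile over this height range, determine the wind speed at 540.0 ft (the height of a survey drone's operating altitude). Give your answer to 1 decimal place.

First find α: α = ln(V₂/V₁)/ln(z₂/z₁) = ln(47.3/32.9)/ln(350.0/39.0) = 0.36304/2.19437 = 0.1654
Extrapolate from 350.0 ft to 540.0 ft: V₃ = 47.3 × (540.0/350.0)^0.1654 = 47.3 × 1.0744 = 50.8180 knots

50.8 knots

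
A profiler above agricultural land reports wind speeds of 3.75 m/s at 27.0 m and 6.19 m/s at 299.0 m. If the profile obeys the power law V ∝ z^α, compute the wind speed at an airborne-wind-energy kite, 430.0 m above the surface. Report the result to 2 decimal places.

First find α: α = ln(V₂/V₁)/ln(z₂/z₁) = ln(6.19/3.75)/ln(299.0/27.0) = 0.50118/2.40461 = 0.2084
Extrapolate from 299.0 m to 430.0 m: V₃ = 6.19 × (430.0/299.0)^0.2084 = 6.19 × 1.0787 = 6.6770 m/s

6.68 m/s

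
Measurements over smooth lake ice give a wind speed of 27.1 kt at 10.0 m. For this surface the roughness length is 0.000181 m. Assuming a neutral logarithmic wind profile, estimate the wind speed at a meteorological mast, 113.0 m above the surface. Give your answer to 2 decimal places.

33.12 kt

Log law: V(z) ∝ ln(z/z₀), so V₂/V₁ = ln(z₂/z₀) / ln(z₁/z₀).
ln(113.0/0.000181) = 13.3444, ln(10.0/0.000181) = 10.9196
V₂ = 27.1 × 13.3444/10.9196 = 27.1 × 1.2221 = 33.1178 kt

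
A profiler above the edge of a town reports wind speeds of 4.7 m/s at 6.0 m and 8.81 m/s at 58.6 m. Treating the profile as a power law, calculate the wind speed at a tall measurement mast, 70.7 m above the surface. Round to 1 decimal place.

First find α: α = ln(V₂/V₁)/ln(z₂/z₁) = ln(8.81/4.7)/ln(58.6/6.0) = 0.62832/2.27898 = 0.2757
Extrapolate from 58.6 m to 70.7 m: V₃ = 8.81 × (70.7/58.6)^0.2757 = 8.81 × 1.0531 = 9.2779 m/s

9.3 m/s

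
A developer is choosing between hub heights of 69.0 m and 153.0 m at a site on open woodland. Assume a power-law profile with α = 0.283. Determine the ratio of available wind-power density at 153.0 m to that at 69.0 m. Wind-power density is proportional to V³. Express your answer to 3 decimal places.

1.966

Speed ratio: V_B/V_A = (z_B/z_A)^α = (153.0/69.0)^0.283 = (2.2174)^0.283 = 1.25278
Power-density ratio: P_B/P_A = (V_B/V_A)³ = (1.25278)³ = 1.96617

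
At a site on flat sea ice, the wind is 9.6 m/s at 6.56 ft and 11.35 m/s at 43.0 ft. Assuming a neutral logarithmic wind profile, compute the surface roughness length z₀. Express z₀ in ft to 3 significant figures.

z₀ ≈ 0.000218 ft

Log law: V(z) ∝ ln(z/z₀). With r = V₁/V₂ = 9.6/11.35 = 0.84581,
r · ln(z₂/z₀) = ln(z₁/z₀) ⇒ ln z₀ = (ln z₁ − r·ln z₂)/(1 − r)
ln z₀ = (1.88099 − 0.84581×3.76120) / 0.15419 = -8.4333
z₀ = exp(-8.4333) = 0.0002175 ft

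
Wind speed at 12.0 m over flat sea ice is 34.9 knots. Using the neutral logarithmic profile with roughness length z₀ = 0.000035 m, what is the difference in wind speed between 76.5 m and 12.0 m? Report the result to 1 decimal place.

Log law: V₂ = V₁ · ln(z₂/z₀)/ln(z₁/z₀) = 34.9 × 14.5975/12.7451 = 39.9724 knots
ΔV = 39.9724 − 34.9 = 5.0724 knots

5.1 knots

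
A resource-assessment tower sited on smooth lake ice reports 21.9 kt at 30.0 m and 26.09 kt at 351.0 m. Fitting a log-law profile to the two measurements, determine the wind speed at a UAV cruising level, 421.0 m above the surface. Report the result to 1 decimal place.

Log law: V ∝ ln(z/z₀). From the pair, with r = V₁/V₂ = 0.83940,
ln z₀ = (ln z₁ − r·ln z₂)/(1 − r) = (3.4012 − 0.83940×5.8608)/0.16060 = -9.4544 → z₀ = 0.00007834 m
V₃ = V₁ · ln(z₃/z₀)/ln(z₁/z₀) = 21.9 × 15.4970/12.8556 = 26.3998 kt

26.4 kt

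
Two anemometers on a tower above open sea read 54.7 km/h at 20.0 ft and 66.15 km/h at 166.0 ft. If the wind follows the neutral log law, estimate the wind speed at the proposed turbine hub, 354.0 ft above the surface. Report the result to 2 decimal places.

Log law: V ∝ ln(z/z₀). From the pair, with r = V₁/V₂ = 0.82691,
ln z₀ = (ln z₁ − r·ln z₂)/(1 − r) = (2.9957 − 0.82691×5.1120)/0.17309 = -7.1142 → z₀ = 0.0008134 ft
V₃ = V₁ · ln(z₃/z₀)/ln(z₁/z₀) = 54.7 × 12.9835/10.1100 = 70.2474 km/h

70.25 km/h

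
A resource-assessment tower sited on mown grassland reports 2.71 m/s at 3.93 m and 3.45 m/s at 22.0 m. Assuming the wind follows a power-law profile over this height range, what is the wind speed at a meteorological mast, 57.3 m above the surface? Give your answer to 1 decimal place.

First find α: α = ln(V₂/V₁)/ln(z₂/z₁) = ln(3.45/2.71)/ln(22.0/3.93) = 0.24143/1.72240 = 0.1402
Extrapolate from 22.0 m to 57.3 m: V₃ = 3.45 × (57.3/22.0)^0.1402 = 3.45 × 1.1436 = 3.9454 m/s

3.9 m/s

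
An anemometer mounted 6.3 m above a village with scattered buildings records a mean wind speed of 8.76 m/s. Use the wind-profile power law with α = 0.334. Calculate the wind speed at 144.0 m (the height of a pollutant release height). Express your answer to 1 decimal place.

Power-law profile: V₂ = V₁ · (z₂/z₁)^α
V₂ = 8.76 × (144.0/6.3)^0.334 = 8.76 × (22.8571)^0.334
    = 8.76 × 2.8439 = 24.9125 m/s

24.9 m/s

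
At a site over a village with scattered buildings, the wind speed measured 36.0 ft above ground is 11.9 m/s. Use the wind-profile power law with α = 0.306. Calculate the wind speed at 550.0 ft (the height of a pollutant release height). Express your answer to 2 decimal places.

27.41 m/s

Power-law profile: V₂ = V₁ · (z₂/z₁)^α
V₂ = 11.9 × (550.0/36.0)^0.306 = 11.9 × (15.2778)^0.306
    = 11.9 × 2.3032 = 27.4075 m/s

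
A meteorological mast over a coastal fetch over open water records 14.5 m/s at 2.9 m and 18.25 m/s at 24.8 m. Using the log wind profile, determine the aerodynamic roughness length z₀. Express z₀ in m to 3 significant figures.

z₀ ≈ 0.000722 m

Log law: V(z) ∝ ln(z/z₀). With r = V₁/V₂ = 14.5/18.25 = 0.79452,
r · ln(z₂/z₀) = ln(z₁/z₀) ⇒ ln z₀ = (ln z₁ − r·ln z₂)/(1 − r)
ln z₀ = (1.06471 − 0.79452×3.21084) / 0.20548 = -7.2337
z₀ = exp(-7.2337) = 0.0007219 m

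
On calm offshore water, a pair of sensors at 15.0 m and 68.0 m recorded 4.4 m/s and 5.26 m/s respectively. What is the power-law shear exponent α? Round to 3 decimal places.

α ≈ 0.118

Power law: V₂/V₁ = (z₂/z₁)^α ⇒ α = ln(V₂/V₁) / ln(z₂/z₁)
α = ln(5.26/4.4) / ln(68.0/15.0) = ln(1.1955) / ln(4.5333)
  = 0.17853 / 1.51146 = 0.11812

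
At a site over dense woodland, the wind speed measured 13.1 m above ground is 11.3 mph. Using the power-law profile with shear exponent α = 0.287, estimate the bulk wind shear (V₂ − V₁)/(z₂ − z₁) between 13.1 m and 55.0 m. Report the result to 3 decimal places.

0.137 mph/m

Power law: V₂ = V₁ · (z₂/z₁)^α = 11.3 × (4.1985)^0.287 = 17.0571 mph
ΔV/Δz = (17.0571 − 11.3)/(55.0 − 13.1) = 5.7571/41.9000 = 0.13740 mph/m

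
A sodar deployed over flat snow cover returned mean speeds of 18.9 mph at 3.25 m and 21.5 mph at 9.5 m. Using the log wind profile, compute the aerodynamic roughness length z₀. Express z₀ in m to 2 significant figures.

Log law: V(z) ∝ ln(z/z₀). With r = V₁/V₂ = 18.9/21.5 = 0.87907,
r · ln(z₂/z₀) = ln(z₁/z₀) ⇒ ln z₀ = (ln z₁ − r·ln z₂)/(1 − r)
ln z₀ = (1.17865 − 0.87907×2.25129) / 0.12093 = -6.6186
z₀ = exp(-6.6186) = 0.001335 m

z₀ ≈ 0.0013 m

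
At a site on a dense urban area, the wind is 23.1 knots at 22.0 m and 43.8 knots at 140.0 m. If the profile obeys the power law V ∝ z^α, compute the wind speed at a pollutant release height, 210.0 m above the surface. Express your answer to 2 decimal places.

First find α: α = ln(V₂/V₁)/ln(z₂/z₁) = ln(43.8/23.1)/ln(140.0/22.0) = 0.63980/1.85060 = 0.3457
Extrapolate from 140.0 m to 210.0 m: V₃ = 43.8 × (210.0/140.0)^0.3457 = 43.8 × 1.1505 = 50.3911 knots

50.39 knots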